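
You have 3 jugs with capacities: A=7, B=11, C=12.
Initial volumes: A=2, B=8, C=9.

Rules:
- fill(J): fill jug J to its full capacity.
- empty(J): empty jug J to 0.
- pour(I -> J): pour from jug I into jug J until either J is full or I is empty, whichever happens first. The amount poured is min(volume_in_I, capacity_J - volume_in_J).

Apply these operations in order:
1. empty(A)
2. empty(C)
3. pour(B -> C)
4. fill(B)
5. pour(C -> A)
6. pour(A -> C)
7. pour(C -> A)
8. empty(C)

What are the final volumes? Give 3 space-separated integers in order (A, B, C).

Answer: 7 11 0

Derivation:
Step 1: empty(A) -> (A=0 B=8 C=9)
Step 2: empty(C) -> (A=0 B=8 C=0)
Step 3: pour(B -> C) -> (A=0 B=0 C=8)
Step 4: fill(B) -> (A=0 B=11 C=8)
Step 5: pour(C -> A) -> (A=7 B=11 C=1)
Step 6: pour(A -> C) -> (A=0 B=11 C=8)
Step 7: pour(C -> A) -> (A=7 B=11 C=1)
Step 8: empty(C) -> (A=7 B=11 C=0)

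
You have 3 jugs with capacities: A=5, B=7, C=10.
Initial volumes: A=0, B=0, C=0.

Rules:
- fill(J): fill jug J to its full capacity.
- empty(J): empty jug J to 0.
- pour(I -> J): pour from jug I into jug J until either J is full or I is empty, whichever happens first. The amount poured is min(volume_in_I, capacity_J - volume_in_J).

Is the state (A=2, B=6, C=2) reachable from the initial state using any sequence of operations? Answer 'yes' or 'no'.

BFS explored all 312 reachable states.
Reachable set includes: (0,0,0), (0,0,1), (0,0,2), (0,0,3), (0,0,4), (0,0,5), (0,0,6), (0,0,7), (0,0,8), (0,0,9), (0,0,10), (0,1,0) ...
Target (A=2, B=6, C=2) not in reachable set → no.

Answer: no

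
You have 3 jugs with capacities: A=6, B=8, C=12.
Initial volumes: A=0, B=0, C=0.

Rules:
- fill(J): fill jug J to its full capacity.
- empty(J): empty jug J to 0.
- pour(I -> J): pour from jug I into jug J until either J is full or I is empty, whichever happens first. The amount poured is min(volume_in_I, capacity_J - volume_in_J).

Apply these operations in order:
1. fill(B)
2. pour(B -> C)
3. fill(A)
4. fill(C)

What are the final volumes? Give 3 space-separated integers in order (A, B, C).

Step 1: fill(B) -> (A=0 B=8 C=0)
Step 2: pour(B -> C) -> (A=0 B=0 C=8)
Step 3: fill(A) -> (A=6 B=0 C=8)
Step 4: fill(C) -> (A=6 B=0 C=12)

Answer: 6 0 12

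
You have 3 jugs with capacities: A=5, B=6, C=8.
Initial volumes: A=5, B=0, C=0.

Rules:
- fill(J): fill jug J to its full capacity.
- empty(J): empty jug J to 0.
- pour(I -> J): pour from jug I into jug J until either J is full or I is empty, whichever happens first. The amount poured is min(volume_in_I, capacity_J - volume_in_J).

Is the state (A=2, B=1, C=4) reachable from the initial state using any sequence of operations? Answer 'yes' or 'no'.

Answer: no

Derivation:
BFS explored all 238 reachable states.
Reachable set includes: (0,0,0), (0,0,1), (0,0,2), (0,0,3), (0,0,4), (0,0,5), (0,0,6), (0,0,7), (0,0,8), (0,1,0), (0,1,1), (0,1,2) ...
Target (A=2, B=1, C=4) not in reachable set → no.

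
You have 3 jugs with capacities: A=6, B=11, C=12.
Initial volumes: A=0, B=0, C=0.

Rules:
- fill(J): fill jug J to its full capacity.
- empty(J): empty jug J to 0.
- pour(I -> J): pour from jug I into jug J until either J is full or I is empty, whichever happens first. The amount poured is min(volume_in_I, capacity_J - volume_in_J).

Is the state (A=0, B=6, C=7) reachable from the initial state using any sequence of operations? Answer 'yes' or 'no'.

Answer: yes

Derivation:
BFS from (A=0, B=0, C=0):
  1. fill(A) -> (A=6 B=0 C=0)
  2. fill(C) -> (A=6 B=0 C=12)
  3. pour(A -> B) -> (A=0 B=6 C=12)
  4. fill(A) -> (A=6 B=6 C=12)
  5. pour(C -> B) -> (A=6 B=11 C=7)
  6. empty(B) -> (A=6 B=0 C=7)
  7. pour(A -> B) -> (A=0 B=6 C=7)
Target reached → yes.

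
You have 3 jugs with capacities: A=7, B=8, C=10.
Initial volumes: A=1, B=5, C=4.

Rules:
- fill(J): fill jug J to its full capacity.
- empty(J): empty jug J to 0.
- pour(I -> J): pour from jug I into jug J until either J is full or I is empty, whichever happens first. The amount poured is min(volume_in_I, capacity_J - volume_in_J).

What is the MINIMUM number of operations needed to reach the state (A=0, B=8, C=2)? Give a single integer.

BFS from (A=1, B=5, C=4). One shortest path:
  1. pour(A -> B) -> (A=0 B=6 C=4)
  2. pour(C -> B) -> (A=0 B=8 C=2)
Reached target in 2 moves.

Answer: 2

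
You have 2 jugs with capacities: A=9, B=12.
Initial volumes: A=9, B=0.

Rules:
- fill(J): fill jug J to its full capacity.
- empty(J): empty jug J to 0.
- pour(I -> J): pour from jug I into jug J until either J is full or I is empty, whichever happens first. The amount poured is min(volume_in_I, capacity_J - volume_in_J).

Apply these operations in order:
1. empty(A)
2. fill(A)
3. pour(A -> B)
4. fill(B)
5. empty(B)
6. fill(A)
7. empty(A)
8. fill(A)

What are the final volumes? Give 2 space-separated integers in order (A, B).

Answer: 9 0

Derivation:
Step 1: empty(A) -> (A=0 B=0)
Step 2: fill(A) -> (A=9 B=0)
Step 3: pour(A -> B) -> (A=0 B=9)
Step 4: fill(B) -> (A=0 B=12)
Step 5: empty(B) -> (A=0 B=0)
Step 6: fill(A) -> (A=9 B=0)
Step 7: empty(A) -> (A=0 B=0)
Step 8: fill(A) -> (A=9 B=0)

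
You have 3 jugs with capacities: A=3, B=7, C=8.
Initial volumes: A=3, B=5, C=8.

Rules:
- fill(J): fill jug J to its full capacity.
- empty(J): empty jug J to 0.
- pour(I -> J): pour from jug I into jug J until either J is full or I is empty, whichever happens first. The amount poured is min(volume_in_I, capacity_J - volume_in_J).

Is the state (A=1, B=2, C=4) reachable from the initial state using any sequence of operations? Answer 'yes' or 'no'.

Answer: no

Derivation:
BFS explored all 204 reachable states.
Reachable set includes: (0,0,0), (0,0,1), (0,0,2), (0,0,3), (0,0,4), (0,0,5), (0,0,6), (0,0,7), (0,0,8), (0,1,0), (0,1,1), (0,1,2) ...
Target (A=1, B=2, C=4) not in reachable set → no.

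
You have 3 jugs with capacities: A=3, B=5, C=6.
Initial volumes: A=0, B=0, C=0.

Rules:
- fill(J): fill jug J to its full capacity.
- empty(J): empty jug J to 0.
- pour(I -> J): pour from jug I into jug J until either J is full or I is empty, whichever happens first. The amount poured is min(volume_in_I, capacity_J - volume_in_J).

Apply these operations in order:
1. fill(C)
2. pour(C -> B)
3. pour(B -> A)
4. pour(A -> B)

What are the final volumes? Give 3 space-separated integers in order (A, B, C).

Step 1: fill(C) -> (A=0 B=0 C=6)
Step 2: pour(C -> B) -> (A=0 B=5 C=1)
Step 3: pour(B -> A) -> (A=3 B=2 C=1)
Step 4: pour(A -> B) -> (A=0 B=5 C=1)

Answer: 0 5 1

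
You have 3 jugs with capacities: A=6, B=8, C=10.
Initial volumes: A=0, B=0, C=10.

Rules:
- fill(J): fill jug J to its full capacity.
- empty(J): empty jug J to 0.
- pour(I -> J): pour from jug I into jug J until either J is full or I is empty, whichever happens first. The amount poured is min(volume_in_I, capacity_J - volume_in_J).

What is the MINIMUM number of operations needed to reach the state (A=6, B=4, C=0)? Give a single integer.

BFS from (A=0, B=0, C=10). One shortest path:
  1. pour(C -> A) -> (A=6 B=0 C=4)
  2. pour(C -> B) -> (A=6 B=4 C=0)
Reached target in 2 moves.

Answer: 2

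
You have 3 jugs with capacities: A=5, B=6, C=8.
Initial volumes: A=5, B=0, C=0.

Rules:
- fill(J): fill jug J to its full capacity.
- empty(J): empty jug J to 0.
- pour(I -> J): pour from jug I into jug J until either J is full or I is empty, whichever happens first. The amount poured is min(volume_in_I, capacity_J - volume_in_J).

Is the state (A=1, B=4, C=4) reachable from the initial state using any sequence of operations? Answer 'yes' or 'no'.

BFS explored all 238 reachable states.
Reachable set includes: (0,0,0), (0,0,1), (0,0,2), (0,0,3), (0,0,4), (0,0,5), (0,0,6), (0,0,7), (0,0,8), (0,1,0), (0,1,1), (0,1,2) ...
Target (A=1, B=4, C=4) not in reachable set → no.

Answer: no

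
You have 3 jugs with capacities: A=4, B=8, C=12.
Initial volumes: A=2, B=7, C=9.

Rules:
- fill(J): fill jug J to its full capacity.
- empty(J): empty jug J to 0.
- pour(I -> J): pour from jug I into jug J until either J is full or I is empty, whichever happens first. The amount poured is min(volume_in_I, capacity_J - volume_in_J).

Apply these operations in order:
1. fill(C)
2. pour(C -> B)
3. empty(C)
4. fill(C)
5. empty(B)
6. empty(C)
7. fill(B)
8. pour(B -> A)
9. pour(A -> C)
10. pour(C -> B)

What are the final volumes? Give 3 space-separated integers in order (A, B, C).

Answer: 0 8 2

Derivation:
Step 1: fill(C) -> (A=2 B=7 C=12)
Step 2: pour(C -> B) -> (A=2 B=8 C=11)
Step 3: empty(C) -> (A=2 B=8 C=0)
Step 4: fill(C) -> (A=2 B=8 C=12)
Step 5: empty(B) -> (A=2 B=0 C=12)
Step 6: empty(C) -> (A=2 B=0 C=0)
Step 7: fill(B) -> (A=2 B=8 C=0)
Step 8: pour(B -> A) -> (A=4 B=6 C=0)
Step 9: pour(A -> C) -> (A=0 B=6 C=4)
Step 10: pour(C -> B) -> (A=0 B=8 C=2)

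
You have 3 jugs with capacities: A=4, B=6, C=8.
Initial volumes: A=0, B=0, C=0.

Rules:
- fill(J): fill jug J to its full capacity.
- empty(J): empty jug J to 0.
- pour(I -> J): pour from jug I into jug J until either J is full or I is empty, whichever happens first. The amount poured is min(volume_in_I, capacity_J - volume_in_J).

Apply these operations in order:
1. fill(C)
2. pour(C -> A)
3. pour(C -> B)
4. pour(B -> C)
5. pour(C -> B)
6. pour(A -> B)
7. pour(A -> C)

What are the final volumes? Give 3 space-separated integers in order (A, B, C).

Answer: 0 6 2

Derivation:
Step 1: fill(C) -> (A=0 B=0 C=8)
Step 2: pour(C -> A) -> (A=4 B=0 C=4)
Step 3: pour(C -> B) -> (A=4 B=4 C=0)
Step 4: pour(B -> C) -> (A=4 B=0 C=4)
Step 5: pour(C -> B) -> (A=4 B=4 C=0)
Step 6: pour(A -> B) -> (A=2 B=6 C=0)
Step 7: pour(A -> C) -> (A=0 B=6 C=2)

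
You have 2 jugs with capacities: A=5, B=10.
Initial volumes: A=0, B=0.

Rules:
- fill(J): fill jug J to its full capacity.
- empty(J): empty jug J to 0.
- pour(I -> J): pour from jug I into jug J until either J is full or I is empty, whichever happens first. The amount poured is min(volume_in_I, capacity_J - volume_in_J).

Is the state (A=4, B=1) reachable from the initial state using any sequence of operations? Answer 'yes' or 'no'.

BFS explored all 6 reachable states.
Reachable set includes: (0,0), (0,5), (0,10), (5,0), (5,5), (5,10)
Target (A=4, B=1) not in reachable set → no.

Answer: no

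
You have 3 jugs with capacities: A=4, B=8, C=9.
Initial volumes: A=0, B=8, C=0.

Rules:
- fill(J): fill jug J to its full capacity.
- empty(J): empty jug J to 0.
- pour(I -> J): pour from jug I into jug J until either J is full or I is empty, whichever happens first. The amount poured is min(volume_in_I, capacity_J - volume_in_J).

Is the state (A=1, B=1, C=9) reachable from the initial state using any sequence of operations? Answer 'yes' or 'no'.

Answer: yes

Derivation:
BFS from (A=0, B=8, C=0):
  1. empty(B) -> (A=0 B=0 C=0)
  2. fill(C) -> (A=0 B=0 C=9)
  3. pour(C -> B) -> (A=0 B=8 C=1)
  4. empty(B) -> (A=0 B=0 C=1)
  5. pour(C -> A) -> (A=1 B=0 C=0)
  6. fill(C) -> (A=1 B=0 C=9)
  7. pour(C -> B) -> (A=1 B=8 C=1)
  8. empty(B) -> (A=1 B=0 C=1)
  9. pour(C -> B) -> (A=1 B=1 C=0)
  10. fill(C) -> (A=1 B=1 C=9)
Target reached → yes.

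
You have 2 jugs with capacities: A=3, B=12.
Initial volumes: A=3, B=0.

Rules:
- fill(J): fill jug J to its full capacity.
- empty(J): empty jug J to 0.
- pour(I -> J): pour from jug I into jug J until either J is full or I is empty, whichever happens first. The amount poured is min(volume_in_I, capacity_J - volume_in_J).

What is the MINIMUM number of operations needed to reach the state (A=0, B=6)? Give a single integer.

Answer: 3

Derivation:
BFS from (A=3, B=0). One shortest path:
  1. pour(A -> B) -> (A=0 B=3)
  2. fill(A) -> (A=3 B=3)
  3. pour(A -> B) -> (A=0 B=6)
Reached target in 3 moves.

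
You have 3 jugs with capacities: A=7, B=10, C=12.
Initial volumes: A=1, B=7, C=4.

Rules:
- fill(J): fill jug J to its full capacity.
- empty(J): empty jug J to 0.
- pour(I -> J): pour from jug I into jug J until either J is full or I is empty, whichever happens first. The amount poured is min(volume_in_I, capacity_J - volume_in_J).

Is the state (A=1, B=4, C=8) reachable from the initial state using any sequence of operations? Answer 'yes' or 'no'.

BFS explored all 551 reachable states.
Reachable set includes: (0,0,0), (0,0,1), (0,0,2), (0,0,3), (0,0,4), (0,0,5), (0,0,6), (0,0,7), (0,0,8), (0,0,9), (0,0,10), (0,0,11) ...
Target (A=1, B=4, C=8) not in reachable set → no.

Answer: no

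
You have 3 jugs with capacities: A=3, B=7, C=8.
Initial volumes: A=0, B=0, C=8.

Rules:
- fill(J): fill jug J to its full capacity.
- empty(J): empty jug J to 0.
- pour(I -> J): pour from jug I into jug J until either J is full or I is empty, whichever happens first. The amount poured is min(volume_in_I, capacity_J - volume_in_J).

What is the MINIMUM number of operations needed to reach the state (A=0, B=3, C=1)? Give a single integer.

BFS from (A=0, B=0, C=8). One shortest path:
  1. fill(A) -> (A=3 B=0 C=8)
  2. pour(C -> B) -> (A=3 B=7 C=1)
  3. empty(B) -> (A=3 B=0 C=1)
  4. pour(A -> B) -> (A=0 B=3 C=1)
Reached target in 4 moves.

Answer: 4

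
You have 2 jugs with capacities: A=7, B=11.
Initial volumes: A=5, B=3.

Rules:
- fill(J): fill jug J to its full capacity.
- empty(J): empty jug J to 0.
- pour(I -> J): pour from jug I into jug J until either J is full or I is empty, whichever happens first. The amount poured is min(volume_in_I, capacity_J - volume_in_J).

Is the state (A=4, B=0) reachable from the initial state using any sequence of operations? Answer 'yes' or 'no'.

BFS from (A=5, B=3):
  1. pour(A -> B) -> (A=0 B=8)
  2. fill(A) -> (A=7 B=8)
  3. pour(A -> B) -> (A=4 B=11)
  4. empty(B) -> (A=4 B=0)
Target reached → yes.

Answer: yes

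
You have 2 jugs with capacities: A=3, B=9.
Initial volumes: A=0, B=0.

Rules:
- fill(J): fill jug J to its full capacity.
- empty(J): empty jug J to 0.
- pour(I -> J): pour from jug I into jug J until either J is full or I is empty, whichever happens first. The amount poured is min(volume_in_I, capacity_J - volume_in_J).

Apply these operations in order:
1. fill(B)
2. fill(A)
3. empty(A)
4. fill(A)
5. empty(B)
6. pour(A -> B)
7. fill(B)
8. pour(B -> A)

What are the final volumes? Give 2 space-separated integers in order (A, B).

Step 1: fill(B) -> (A=0 B=9)
Step 2: fill(A) -> (A=3 B=9)
Step 3: empty(A) -> (A=0 B=9)
Step 4: fill(A) -> (A=3 B=9)
Step 5: empty(B) -> (A=3 B=0)
Step 6: pour(A -> B) -> (A=0 B=3)
Step 7: fill(B) -> (A=0 B=9)
Step 8: pour(B -> A) -> (A=3 B=6)

Answer: 3 6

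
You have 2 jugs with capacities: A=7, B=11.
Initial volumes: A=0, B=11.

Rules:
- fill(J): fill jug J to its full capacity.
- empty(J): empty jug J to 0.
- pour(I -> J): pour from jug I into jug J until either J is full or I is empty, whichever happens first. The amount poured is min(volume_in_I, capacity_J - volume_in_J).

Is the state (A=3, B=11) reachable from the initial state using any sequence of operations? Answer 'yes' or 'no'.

Answer: yes

Derivation:
BFS from (A=0, B=11):
  1. fill(A) -> (A=7 B=11)
  2. empty(B) -> (A=7 B=0)
  3. pour(A -> B) -> (A=0 B=7)
  4. fill(A) -> (A=7 B=7)
  5. pour(A -> B) -> (A=3 B=11)
Target reached → yes.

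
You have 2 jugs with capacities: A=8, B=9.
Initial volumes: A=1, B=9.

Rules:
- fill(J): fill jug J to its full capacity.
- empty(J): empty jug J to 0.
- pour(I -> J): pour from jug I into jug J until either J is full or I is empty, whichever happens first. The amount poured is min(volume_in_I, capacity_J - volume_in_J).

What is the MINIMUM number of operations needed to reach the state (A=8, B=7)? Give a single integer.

BFS from (A=1, B=9). One shortest path:
  1. fill(A) -> (A=8 B=9)
  2. empty(B) -> (A=8 B=0)
  3. pour(A -> B) -> (A=0 B=8)
  4. fill(A) -> (A=8 B=8)
  5. pour(A -> B) -> (A=7 B=9)
  6. empty(B) -> (A=7 B=0)
  7. pour(A -> B) -> (A=0 B=7)
  8. fill(A) -> (A=8 B=7)
Reached target in 8 moves.

Answer: 8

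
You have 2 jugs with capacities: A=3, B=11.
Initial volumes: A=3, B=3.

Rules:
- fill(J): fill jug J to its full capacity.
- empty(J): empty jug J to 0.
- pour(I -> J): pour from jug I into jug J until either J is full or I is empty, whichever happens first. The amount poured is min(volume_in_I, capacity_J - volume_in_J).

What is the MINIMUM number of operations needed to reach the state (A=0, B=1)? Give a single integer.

Answer: 7

Derivation:
BFS from (A=3, B=3). One shortest path:
  1. pour(A -> B) -> (A=0 B=6)
  2. fill(A) -> (A=3 B=6)
  3. pour(A -> B) -> (A=0 B=9)
  4. fill(A) -> (A=3 B=9)
  5. pour(A -> B) -> (A=1 B=11)
  6. empty(B) -> (A=1 B=0)
  7. pour(A -> B) -> (A=0 B=1)
Reached target in 7 moves.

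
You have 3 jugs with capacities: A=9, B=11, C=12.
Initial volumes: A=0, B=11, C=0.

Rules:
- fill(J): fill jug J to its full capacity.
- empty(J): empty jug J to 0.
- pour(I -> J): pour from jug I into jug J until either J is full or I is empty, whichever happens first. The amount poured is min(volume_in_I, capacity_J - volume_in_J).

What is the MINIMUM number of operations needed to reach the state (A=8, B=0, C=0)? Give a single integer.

Answer: 4

Derivation:
BFS from (A=0, B=11, C=0). One shortest path:
  1. fill(A) -> (A=9 B=11 C=0)
  2. pour(B -> C) -> (A=9 B=0 C=11)
  3. pour(A -> C) -> (A=8 B=0 C=12)
  4. empty(C) -> (A=8 B=0 C=0)
Reached target in 4 moves.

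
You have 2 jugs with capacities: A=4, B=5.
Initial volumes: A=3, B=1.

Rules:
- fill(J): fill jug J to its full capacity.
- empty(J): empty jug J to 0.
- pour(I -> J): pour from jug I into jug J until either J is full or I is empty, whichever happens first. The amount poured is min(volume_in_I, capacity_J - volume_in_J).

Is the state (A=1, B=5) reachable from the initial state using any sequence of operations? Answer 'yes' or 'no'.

Answer: yes

Derivation:
BFS from (A=3, B=1):
  1. empty(A) -> (A=0 B=1)
  2. pour(B -> A) -> (A=1 B=0)
  3. fill(B) -> (A=1 B=5)
Target reached → yes.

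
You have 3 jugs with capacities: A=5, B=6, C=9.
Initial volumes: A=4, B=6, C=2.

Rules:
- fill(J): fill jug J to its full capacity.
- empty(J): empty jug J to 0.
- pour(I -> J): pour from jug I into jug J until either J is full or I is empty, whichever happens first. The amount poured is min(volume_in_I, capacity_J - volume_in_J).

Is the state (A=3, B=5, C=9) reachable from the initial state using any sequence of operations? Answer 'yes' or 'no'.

BFS from (A=4, B=6, C=2):
  1. pour(B -> A) -> (A=5 B=5 C=2)
  2. pour(A -> C) -> (A=0 B=5 C=7)
  3. fill(A) -> (A=5 B=5 C=7)
  4. pour(A -> C) -> (A=3 B=5 C=9)
Target reached → yes.

Answer: yes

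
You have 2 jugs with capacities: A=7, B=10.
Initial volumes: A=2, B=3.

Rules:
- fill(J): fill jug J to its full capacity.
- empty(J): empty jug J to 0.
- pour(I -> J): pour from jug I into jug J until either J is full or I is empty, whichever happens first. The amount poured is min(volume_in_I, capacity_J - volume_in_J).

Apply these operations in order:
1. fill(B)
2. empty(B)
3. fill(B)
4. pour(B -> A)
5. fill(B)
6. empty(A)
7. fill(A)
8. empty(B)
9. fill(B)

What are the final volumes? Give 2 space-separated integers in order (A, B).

Step 1: fill(B) -> (A=2 B=10)
Step 2: empty(B) -> (A=2 B=0)
Step 3: fill(B) -> (A=2 B=10)
Step 4: pour(B -> A) -> (A=7 B=5)
Step 5: fill(B) -> (A=7 B=10)
Step 6: empty(A) -> (A=0 B=10)
Step 7: fill(A) -> (A=7 B=10)
Step 8: empty(B) -> (A=7 B=0)
Step 9: fill(B) -> (A=7 B=10)

Answer: 7 10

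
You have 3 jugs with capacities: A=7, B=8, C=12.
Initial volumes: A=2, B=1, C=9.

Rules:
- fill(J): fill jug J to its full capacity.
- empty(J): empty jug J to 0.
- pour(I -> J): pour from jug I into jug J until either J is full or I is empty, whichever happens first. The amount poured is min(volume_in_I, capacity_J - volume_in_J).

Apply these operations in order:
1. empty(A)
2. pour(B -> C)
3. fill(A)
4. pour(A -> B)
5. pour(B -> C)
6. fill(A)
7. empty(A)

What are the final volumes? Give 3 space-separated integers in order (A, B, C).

Step 1: empty(A) -> (A=0 B=1 C=9)
Step 2: pour(B -> C) -> (A=0 B=0 C=10)
Step 3: fill(A) -> (A=7 B=0 C=10)
Step 4: pour(A -> B) -> (A=0 B=7 C=10)
Step 5: pour(B -> C) -> (A=0 B=5 C=12)
Step 6: fill(A) -> (A=7 B=5 C=12)
Step 7: empty(A) -> (A=0 B=5 C=12)

Answer: 0 5 12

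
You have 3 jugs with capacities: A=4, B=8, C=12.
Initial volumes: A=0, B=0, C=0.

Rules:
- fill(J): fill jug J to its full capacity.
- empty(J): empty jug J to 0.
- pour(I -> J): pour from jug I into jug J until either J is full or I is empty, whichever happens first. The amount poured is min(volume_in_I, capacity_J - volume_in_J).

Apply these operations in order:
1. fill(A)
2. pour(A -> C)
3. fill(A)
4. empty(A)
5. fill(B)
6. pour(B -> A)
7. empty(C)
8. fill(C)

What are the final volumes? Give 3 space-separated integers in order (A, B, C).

Step 1: fill(A) -> (A=4 B=0 C=0)
Step 2: pour(A -> C) -> (A=0 B=0 C=4)
Step 3: fill(A) -> (A=4 B=0 C=4)
Step 4: empty(A) -> (A=0 B=0 C=4)
Step 5: fill(B) -> (A=0 B=8 C=4)
Step 6: pour(B -> A) -> (A=4 B=4 C=4)
Step 7: empty(C) -> (A=4 B=4 C=0)
Step 8: fill(C) -> (A=4 B=4 C=12)

Answer: 4 4 12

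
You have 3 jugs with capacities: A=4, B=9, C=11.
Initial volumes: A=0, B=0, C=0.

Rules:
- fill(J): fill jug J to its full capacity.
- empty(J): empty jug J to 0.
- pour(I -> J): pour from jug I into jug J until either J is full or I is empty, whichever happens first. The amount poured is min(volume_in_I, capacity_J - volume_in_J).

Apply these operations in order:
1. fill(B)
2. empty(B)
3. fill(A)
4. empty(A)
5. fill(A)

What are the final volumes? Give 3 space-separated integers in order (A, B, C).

Step 1: fill(B) -> (A=0 B=9 C=0)
Step 2: empty(B) -> (A=0 B=0 C=0)
Step 3: fill(A) -> (A=4 B=0 C=0)
Step 4: empty(A) -> (A=0 B=0 C=0)
Step 5: fill(A) -> (A=4 B=0 C=0)

Answer: 4 0 0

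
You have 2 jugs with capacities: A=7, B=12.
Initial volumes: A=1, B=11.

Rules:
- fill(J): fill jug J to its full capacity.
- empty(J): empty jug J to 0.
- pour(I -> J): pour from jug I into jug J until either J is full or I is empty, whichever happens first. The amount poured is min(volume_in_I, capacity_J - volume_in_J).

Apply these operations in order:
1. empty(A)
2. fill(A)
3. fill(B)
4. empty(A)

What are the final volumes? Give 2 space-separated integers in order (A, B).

Step 1: empty(A) -> (A=0 B=11)
Step 2: fill(A) -> (A=7 B=11)
Step 3: fill(B) -> (A=7 B=12)
Step 4: empty(A) -> (A=0 B=12)

Answer: 0 12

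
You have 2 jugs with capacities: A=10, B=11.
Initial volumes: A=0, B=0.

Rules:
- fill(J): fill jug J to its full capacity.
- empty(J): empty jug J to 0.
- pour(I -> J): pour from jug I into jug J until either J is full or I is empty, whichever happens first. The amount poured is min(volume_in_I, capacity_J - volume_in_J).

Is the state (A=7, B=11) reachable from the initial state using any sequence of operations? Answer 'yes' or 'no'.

Answer: yes

Derivation:
BFS from (A=0, B=0):
  1. fill(A) -> (A=10 B=0)
  2. pour(A -> B) -> (A=0 B=10)
  3. fill(A) -> (A=10 B=10)
  4. pour(A -> B) -> (A=9 B=11)
  5. empty(B) -> (A=9 B=0)
  6. pour(A -> B) -> (A=0 B=9)
  7. fill(A) -> (A=10 B=9)
  8. pour(A -> B) -> (A=8 B=11)
  9. empty(B) -> (A=8 B=0)
  10. pour(A -> B) -> (A=0 B=8)
  11. fill(A) -> (A=10 B=8)
  12. pour(A -> B) -> (A=7 B=11)
Target reached → yes.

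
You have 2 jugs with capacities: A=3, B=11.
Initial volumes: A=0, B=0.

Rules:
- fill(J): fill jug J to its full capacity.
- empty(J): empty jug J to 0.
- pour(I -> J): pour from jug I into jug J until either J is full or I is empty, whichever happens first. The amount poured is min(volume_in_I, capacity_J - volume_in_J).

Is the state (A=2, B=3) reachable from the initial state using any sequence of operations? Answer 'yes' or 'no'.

Answer: no

Derivation:
BFS explored all 28 reachable states.
Reachable set includes: (0,0), (0,1), (0,2), (0,3), (0,4), (0,5), (0,6), (0,7), (0,8), (0,9), (0,10), (0,11) ...
Target (A=2, B=3) not in reachable set → no.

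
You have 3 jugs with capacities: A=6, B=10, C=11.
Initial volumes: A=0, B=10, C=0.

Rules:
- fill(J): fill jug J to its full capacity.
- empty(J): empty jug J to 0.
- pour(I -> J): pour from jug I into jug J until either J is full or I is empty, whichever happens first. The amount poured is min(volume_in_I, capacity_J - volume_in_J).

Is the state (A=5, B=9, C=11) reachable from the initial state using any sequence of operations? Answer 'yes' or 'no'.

BFS from (A=0, B=10, C=0):
  1. fill(C) -> (A=0 B=10 C=11)
  2. pour(C -> A) -> (A=6 B=10 C=5)
  3. empty(A) -> (A=0 B=10 C=5)
  4. pour(C -> A) -> (A=5 B=10 C=0)
  5. pour(B -> C) -> (A=5 B=0 C=10)
  6. fill(B) -> (A=5 B=10 C=10)
  7. pour(B -> C) -> (A=5 B=9 C=11)
Target reached → yes.

Answer: yes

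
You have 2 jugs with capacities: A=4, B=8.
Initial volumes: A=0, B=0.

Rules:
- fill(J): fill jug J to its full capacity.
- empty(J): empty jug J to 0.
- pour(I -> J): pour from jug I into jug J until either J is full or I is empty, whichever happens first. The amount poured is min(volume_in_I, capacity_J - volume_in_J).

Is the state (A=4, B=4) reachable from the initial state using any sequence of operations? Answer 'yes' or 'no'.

BFS from (A=0, B=0):
  1. fill(B) -> (A=0 B=8)
  2. pour(B -> A) -> (A=4 B=4)
Target reached → yes.

Answer: yes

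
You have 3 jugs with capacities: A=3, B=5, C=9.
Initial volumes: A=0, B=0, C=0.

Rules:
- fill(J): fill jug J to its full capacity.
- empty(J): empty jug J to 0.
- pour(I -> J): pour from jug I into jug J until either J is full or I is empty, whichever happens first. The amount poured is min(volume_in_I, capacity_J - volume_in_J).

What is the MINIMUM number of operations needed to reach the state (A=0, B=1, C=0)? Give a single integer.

BFS from (A=0, B=0, C=0). One shortest path:
  1. fill(B) -> (A=0 B=5 C=0)
  2. pour(B -> C) -> (A=0 B=0 C=5)
  3. fill(B) -> (A=0 B=5 C=5)
  4. pour(B -> C) -> (A=0 B=1 C=9)
  5. empty(C) -> (A=0 B=1 C=0)
Reached target in 5 moves.

Answer: 5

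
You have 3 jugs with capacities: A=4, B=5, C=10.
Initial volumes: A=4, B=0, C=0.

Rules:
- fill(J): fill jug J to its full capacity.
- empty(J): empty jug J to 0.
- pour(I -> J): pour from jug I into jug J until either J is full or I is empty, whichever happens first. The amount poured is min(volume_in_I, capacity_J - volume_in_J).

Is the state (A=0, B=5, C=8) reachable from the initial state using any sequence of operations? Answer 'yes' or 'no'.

BFS from (A=4, B=0, C=0):
  1. fill(B) -> (A=4 B=5 C=0)
  2. pour(A -> C) -> (A=0 B=5 C=4)
  3. fill(A) -> (A=4 B=5 C=4)
  4. pour(A -> C) -> (A=0 B=5 C=8)
Target reached → yes.

Answer: yes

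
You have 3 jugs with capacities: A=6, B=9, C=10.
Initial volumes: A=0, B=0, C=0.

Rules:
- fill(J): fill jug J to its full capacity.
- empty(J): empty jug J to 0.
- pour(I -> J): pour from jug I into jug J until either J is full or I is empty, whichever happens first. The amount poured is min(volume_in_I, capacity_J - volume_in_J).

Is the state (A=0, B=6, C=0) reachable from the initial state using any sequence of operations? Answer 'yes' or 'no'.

Answer: yes

Derivation:
BFS from (A=0, B=0, C=0):
  1. fill(A) -> (A=6 B=0 C=0)
  2. pour(A -> B) -> (A=0 B=6 C=0)
Target reached → yes.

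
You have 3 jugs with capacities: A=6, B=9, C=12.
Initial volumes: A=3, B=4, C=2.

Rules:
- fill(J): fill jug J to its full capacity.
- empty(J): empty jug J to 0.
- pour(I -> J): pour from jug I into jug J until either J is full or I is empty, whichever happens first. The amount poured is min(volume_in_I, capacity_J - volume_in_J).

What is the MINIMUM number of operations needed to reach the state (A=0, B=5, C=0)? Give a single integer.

BFS from (A=3, B=4, C=2). One shortest path:
  1. empty(B) -> (A=3 B=0 C=2)
  2. pour(A -> B) -> (A=0 B=3 C=2)
  3. pour(C -> B) -> (A=0 B=5 C=0)
Reached target in 3 moves.

Answer: 3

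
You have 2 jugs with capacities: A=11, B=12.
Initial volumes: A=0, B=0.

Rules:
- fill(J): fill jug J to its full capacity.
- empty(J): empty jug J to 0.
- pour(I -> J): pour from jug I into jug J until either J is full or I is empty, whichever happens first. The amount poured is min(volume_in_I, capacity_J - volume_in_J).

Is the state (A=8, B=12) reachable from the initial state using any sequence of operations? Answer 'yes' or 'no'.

Answer: yes

Derivation:
BFS from (A=0, B=0):
  1. fill(A) -> (A=11 B=0)
  2. pour(A -> B) -> (A=0 B=11)
  3. fill(A) -> (A=11 B=11)
  4. pour(A -> B) -> (A=10 B=12)
  5. empty(B) -> (A=10 B=0)
  6. pour(A -> B) -> (A=0 B=10)
  7. fill(A) -> (A=11 B=10)
  8. pour(A -> B) -> (A=9 B=12)
  9. empty(B) -> (A=9 B=0)
  10. pour(A -> B) -> (A=0 B=9)
  11. fill(A) -> (A=11 B=9)
  12. pour(A -> B) -> (A=8 B=12)
Target reached → yes.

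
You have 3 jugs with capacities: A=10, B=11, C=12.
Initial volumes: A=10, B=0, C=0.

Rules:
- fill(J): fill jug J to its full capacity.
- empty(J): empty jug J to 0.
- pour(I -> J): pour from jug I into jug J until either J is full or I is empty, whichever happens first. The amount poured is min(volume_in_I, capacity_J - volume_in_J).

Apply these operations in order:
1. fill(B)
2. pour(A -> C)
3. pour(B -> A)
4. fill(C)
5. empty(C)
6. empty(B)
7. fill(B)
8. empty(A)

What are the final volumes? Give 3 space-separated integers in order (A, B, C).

Step 1: fill(B) -> (A=10 B=11 C=0)
Step 2: pour(A -> C) -> (A=0 B=11 C=10)
Step 3: pour(B -> A) -> (A=10 B=1 C=10)
Step 4: fill(C) -> (A=10 B=1 C=12)
Step 5: empty(C) -> (A=10 B=1 C=0)
Step 6: empty(B) -> (A=10 B=0 C=0)
Step 7: fill(B) -> (A=10 B=11 C=0)
Step 8: empty(A) -> (A=0 B=11 C=0)

Answer: 0 11 0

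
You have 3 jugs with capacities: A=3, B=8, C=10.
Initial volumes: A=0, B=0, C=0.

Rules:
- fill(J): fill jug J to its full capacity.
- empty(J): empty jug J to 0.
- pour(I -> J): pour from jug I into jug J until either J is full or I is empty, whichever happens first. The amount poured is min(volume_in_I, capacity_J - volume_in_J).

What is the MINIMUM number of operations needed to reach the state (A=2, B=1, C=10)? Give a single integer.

BFS from (A=0, B=0, C=0). One shortest path:
  1. fill(C) -> (A=0 B=0 C=10)
  2. pour(C -> A) -> (A=3 B=0 C=7)
  3. pour(C -> B) -> (A=3 B=7 C=0)
  4. pour(A -> C) -> (A=0 B=7 C=3)
  5. fill(A) -> (A=3 B=7 C=3)
  6. pour(A -> B) -> (A=2 B=8 C=3)
  7. pour(B -> C) -> (A=2 B=1 C=10)
Reached target in 7 moves.

Answer: 7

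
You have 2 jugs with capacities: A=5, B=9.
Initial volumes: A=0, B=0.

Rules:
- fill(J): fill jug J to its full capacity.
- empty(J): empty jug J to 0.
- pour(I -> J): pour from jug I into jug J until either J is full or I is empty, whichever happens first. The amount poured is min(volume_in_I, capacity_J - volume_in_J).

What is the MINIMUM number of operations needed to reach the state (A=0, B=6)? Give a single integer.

Answer: 8

Derivation:
BFS from (A=0, B=0). One shortest path:
  1. fill(A) -> (A=5 B=0)
  2. pour(A -> B) -> (A=0 B=5)
  3. fill(A) -> (A=5 B=5)
  4. pour(A -> B) -> (A=1 B=9)
  5. empty(B) -> (A=1 B=0)
  6. pour(A -> B) -> (A=0 B=1)
  7. fill(A) -> (A=5 B=1)
  8. pour(A -> B) -> (A=0 B=6)
Reached target in 8 moves.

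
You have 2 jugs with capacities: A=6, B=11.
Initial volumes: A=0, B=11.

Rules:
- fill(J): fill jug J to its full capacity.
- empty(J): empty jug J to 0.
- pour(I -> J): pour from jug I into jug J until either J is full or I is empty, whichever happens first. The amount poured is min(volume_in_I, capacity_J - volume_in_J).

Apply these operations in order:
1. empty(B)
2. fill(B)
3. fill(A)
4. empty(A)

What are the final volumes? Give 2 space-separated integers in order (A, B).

Answer: 0 11

Derivation:
Step 1: empty(B) -> (A=0 B=0)
Step 2: fill(B) -> (A=0 B=11)
Step 3: fill(A) -> (A=6 B=11)
Step 4: empty(A) -> (A=0 B=11)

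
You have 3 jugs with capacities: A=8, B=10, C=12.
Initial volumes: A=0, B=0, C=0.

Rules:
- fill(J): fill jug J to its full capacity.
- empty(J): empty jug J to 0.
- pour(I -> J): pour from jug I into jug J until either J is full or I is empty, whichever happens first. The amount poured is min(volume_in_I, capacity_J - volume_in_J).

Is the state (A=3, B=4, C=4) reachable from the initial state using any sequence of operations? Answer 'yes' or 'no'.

BFS explored all 150 reachable states.
Reachable set includes: (0,0,0), (0,0,2), (0,0,4), (0,0,6), (0,0,8), (0,0,10), (0,0,12), (0,2,0), (0,2,2), (0,2,4), (0,2,6), (0,2,8) ...
Target (A=3, B=4, C=4) not in reachable set → no.

Answer: no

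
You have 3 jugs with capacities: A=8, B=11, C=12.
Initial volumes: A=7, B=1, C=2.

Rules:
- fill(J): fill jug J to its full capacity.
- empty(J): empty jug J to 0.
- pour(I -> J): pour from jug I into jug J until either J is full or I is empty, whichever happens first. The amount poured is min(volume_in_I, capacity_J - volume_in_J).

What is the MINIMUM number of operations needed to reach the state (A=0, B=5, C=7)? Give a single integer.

Answer: 7

Derivation:
BFS from (A=7, B=1, C=2). One shortest path:
  1. empty(B) -> (A=7 B=0 C=2)
  2. pour(A -> B) -> (A=0 B=7 C=2)
  3. pour(C -> A) -> (A=2 B=7 C=0)
  4. pour(B -> C) -> (A=2 B=0 C=7)
  5. fill(B) -> (A=2 B=11 C=7)
  6. pour(B -> A) -> (A=8 B=5 C=7)
  7. empty(A) -> (A=0 B=5 C=7)
Reached target in 7 moves.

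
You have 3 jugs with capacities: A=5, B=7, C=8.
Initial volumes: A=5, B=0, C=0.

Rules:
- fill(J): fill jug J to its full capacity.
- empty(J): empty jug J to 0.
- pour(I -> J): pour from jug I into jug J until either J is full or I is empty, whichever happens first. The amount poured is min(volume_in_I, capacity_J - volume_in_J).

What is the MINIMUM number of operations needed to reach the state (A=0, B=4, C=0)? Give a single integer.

BFS from (A=5, B=0, C=0). One shortest path:
  1. fill(B) -> (A=5 B=7 C=0)
  2. pour(A -> C) -> (A=0 B=7 C=5)
  3. pour(B -> C) -> (A=0 B=4 C=8)
  4. empty(C) -> (A=0 B=4 C=0)
Reached target in 4 moves.

Answer: 4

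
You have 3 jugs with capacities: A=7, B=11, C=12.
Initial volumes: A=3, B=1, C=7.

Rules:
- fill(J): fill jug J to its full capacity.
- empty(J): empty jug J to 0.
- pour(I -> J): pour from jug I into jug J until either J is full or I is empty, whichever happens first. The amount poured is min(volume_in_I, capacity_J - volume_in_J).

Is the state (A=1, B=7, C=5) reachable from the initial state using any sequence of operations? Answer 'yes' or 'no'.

BFS explored all 589 reachable states.
Reachable set includes: (0,0,0), (0,0,1), (0,0,2), (0,0,3), (0,0,4), (0,0,5), (0,0,6), (0,0,7), (0,0,8), (0,0,9), (0,0,10), (0,0,11) ...
Target (A=1, B=7, C=5) not in reachable set → no.

Answer: no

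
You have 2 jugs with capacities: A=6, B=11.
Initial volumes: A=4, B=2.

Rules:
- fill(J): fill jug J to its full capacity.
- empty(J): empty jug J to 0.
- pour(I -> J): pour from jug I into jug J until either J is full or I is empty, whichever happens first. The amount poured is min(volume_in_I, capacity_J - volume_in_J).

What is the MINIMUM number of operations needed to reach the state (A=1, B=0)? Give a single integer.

Answer: 4

Derivation:
BFS from (A=4, B=2). One shortest path:
  1. pour(A -> B) -> (A=0 B=6)
  2. fill(A) -> (A=6 B=6)
  3. pour(A -> B) -> (A=1 B=11)
  4. empty(B) -> (A=1 B=0)
Reached target in 4 moves.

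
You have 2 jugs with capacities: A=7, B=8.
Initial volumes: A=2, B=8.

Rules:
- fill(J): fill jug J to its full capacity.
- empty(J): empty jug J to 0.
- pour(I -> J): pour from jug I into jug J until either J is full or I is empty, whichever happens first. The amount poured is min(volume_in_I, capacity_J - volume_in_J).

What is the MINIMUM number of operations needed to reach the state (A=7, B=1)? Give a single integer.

Answer: 2

Derivation:
BFS from (A=2, B=8). One shortest path:
  1. empty(A) -> (A=0 B=8)
  2. pour(B -> A) -> (A=7 B=1)
Reached target in 2 moves.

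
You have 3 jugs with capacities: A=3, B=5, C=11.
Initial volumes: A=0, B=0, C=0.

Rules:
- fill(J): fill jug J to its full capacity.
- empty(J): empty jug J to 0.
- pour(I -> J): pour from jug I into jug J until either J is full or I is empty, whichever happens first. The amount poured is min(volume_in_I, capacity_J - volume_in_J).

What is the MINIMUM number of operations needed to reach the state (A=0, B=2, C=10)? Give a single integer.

BFS from (A=0, B=0, C=0). One shortest path:
  1. fill(B) -> (A=0 B=5 C=0)
  2. pour(B -> C) -> (A=0 B=0 C=5)
  3. fill(B) -> (A=0 B=5 C=5)
  4. pour(B -> C) -> (A=0 B=0 C=10)
  5. fill(B) -> (A=0 B=5 C=10)
  6. pour(B -> A) -> (A=3 B=2 C=10)
  7. empty(A) -> (A=0 B=2 C=10)
Reached target in 7 moves.

Answer: 7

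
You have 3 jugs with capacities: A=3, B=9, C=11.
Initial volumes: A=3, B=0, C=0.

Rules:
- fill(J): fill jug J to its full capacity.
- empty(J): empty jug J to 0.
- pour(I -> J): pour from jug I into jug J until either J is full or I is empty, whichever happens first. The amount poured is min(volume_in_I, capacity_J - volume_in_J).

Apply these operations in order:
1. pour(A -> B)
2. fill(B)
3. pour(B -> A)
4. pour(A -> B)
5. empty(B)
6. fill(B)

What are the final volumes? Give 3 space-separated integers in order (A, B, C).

Step 1: pour(A -> B) -> (A=0 B=3 C=0)
Step 2: fill(B) -> (A=0 B=9 C=0)
Step 3: pour(B -> A) -> (A=3 B=6 C=0)
Step 4: pour(A -> B) -> (A=0 B=9 C=0)
Step 5: empty(B) -> (A=0 B=0 C=0)
Step 6: fill(B) -> (A=0 B=9 C=0)

Answer: 0 9 0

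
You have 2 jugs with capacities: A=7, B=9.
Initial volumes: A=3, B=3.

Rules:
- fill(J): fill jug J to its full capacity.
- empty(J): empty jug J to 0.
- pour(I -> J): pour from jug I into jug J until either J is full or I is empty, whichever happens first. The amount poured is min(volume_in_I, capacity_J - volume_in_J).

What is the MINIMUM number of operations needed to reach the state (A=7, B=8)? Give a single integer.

BFS from (A=3, B=3). One shortest path:
  1. pour(B -> A) -> (A=6 B=0)
  2. fill(B) -> (A=6 B=9)
  3. pour(B -> A) -> (A=7 B=8)
Reached target in 3 moves.

Answer: 3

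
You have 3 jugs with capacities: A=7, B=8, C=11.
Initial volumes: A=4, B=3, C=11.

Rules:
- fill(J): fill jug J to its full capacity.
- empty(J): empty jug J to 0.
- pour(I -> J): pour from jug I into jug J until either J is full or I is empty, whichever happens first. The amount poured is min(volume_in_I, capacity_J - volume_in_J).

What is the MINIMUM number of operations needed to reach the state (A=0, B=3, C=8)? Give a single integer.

Answer: 2

Derivation:
BFS from (A=4, B=3, C=11). One shortest path:
  1. pour(C -> A) -> (A=7 B=3 C=8)
  2. empty(A) -> (A=0 B=3 C=8)
Reached target in 2 moves.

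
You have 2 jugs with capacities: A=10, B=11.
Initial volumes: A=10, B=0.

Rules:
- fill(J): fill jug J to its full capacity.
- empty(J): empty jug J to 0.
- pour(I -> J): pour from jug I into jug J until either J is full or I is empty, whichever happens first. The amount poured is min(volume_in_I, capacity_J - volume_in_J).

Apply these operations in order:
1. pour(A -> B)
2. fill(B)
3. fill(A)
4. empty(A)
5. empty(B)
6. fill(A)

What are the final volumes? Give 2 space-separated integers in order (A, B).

Step 1: pour(A -> B) -> (A=0 B=10)
Step 2: fill(B) -> (A=0 B=11)
Step 3: fill(A) -> (A=10 B=11)
Step 4: empty(A) -> (A=0 B=11)
Step 5: empty(B) -> (A=0 B=0)
Step 6: fill(A) -> (A=10 B=0)

Answer: 10 0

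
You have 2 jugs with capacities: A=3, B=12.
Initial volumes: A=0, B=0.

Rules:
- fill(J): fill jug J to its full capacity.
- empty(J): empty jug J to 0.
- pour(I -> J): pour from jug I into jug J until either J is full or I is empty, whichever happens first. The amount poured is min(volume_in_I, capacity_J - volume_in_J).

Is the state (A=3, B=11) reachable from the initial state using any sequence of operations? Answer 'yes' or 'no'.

BFS explored all 10 reachable states.
Reachable set includes: (0,0), (0,3), (0,6), (0,9), (0,12), (3,0), (3,3), (3,6), (3,9), (3,12)
Target (A=3, B=11) not in reachable set → no.

Answer: no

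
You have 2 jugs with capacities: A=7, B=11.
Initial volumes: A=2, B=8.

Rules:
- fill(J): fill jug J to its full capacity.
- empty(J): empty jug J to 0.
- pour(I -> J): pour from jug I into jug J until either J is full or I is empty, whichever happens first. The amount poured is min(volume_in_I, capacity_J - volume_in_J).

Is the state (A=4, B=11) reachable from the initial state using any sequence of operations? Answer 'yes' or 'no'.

Answer: yes

Derivation:
BFS from (A=2, B=8):
  1. fill(A) -> (A=7 B=8)
  2. pour(A -> B) -> (A=4 B=11)
Target reached → yes.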